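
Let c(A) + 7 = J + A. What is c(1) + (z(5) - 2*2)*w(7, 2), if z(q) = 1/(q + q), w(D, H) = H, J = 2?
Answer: -59/5 ≈ -11.800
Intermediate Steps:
z(q) = 1/(2*q)
c(A) = -5 + A (c(A) = -7 + (2 + A) = -5 + A)
c(1) + (z(5) - 2*2)*w(7, 2) = (-5 + 1) + ((½)/5 - 2*2)*2 = -4 + ((½)*(⅕) - 4)*2 = -4 + (⅒ - 4)*2 = -4 - 39/10*2 = -4 - 39/5 = -59/5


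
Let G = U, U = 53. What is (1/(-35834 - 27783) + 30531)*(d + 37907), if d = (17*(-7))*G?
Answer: 61376383781600/63617 ≈ 9.6478e+8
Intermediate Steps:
G = 53
d = -6307 (d = (17*(-7))*53 = -119*53 = -6307)
(1/(-35834 - 27783) + 30531)*(d + 37907) = (1/(-35834 - 27783) + 30531)*(-6307 + 37907) = (1/(-63617) + 30531)*31600 = (-1/63617 + 30531)*31600 = (1942290626/63617)*31600 = 61376383781600/63617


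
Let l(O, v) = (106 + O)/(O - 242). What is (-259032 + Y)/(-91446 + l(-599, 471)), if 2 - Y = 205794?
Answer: 13479896/2651917 ≈ 5.0831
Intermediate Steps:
Y = -205792 (Y = 2 - 1*205794 = 2 - 205794 = -205792)
l(O, v) = (106 + O)/(-242 + O)
(-259032 + Y)/(-91446 + l(-599, 471)) = (-259032 - 205792)/(-91446 + (106 - 599)/(-242 - 599)) = -464824/(-91446 - 493/(-841)) = -464824/(-91446 - 1/841*(-493)) = -464824/(-91446 + 17/29) = -464824/(-2651917/29) = -464824*(-29/2651917) = 13479896/2651917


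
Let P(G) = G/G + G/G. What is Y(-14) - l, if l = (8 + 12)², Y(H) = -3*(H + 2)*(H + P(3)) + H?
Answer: -846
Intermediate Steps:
P(G) = 2 (P(G) = 1 + 1 = 2)
Y(H) = H - 3*(2 + H)² (Y(H) = -3*(H + 2)*(H + 2) + H = -3*(2 + H)*(2 + H) + H = -3*(2 + H)² + H = H - 3*(2 + H)²)
l = 400 (l = 20² = 400)
Y(-14) - l = (-12 - 11*(-14) - 3*(-14)²) - 1*400 = (-12 + 154 - 3*196) - 400 = (-12 + 154 - 588) - 400 = -446 - 400 = -846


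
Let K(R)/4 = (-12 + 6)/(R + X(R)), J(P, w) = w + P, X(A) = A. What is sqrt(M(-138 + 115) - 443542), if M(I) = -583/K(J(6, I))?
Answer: I*sqrt(15997245)/6 ≈ 666.61*I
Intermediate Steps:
J(P, w) = P + w
K(R) = -12/R (K(R) = 4*((-12 + 6)/(R + R)) = 4*(-6*1/(2*R)) = 4*(-3/R) = -12/R)
M(I) = 583/2 + 583*I/12 (M(I) = -(-583/2 - 583*I/12) = -583*(-1/2 - I/12) = 583/2 + 583*I/12)
sqrt(M(-138 + 115) - 443542) = sqrt((583/2 + 583*(-138 + 115)/12) - 443542) = sqrt((583/2 + (583/12)*(-23)) - 443542) = sqrt((583/2 - 13409/12) - 443542) = sqrt(-9911/12 - 443542) = sqrt(-5332415/12) = I*sqrt(15997245)/6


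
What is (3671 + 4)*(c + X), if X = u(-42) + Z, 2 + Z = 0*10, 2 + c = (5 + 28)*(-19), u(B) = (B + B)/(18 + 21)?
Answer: -30248925/13 ≈ -2.3268e+6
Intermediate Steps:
u(B) = 2*B/39 (u(B) = (2*B)/39 = (2*B)*(1/39) = 2*B/39)
c = -629 (c = -2 + (5 + 28)*(-19) = -2 + 33*(-19) = -2 - 627 = -629)
Z = -2 (Z = -2 + 0*10 = -2 + 0 = -2)
X = -54/13 (X = (2/39)*(-42) - 2 = -28/13 - 2 = -54/13 ≈ -4.1538)
(3671 + 4)*(c + X) = (3671 + 4)*(-629 - 54/13) = 3675*(-8231/13) = -30248925/13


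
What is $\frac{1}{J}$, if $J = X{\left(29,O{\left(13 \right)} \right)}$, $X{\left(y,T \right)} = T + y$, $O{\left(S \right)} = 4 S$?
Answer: $\frac{1}{81} \approx 0.012346$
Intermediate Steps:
$J = 81$ ($J = 4 \cdot 13 + 29 = 52 + 29 = 81$)
$\frac{1}{J} = \frac{1}{81}$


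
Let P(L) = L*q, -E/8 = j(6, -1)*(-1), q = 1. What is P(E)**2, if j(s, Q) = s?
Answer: 2304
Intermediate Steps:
E = 48 (E = -48*(-1) = -8*(-6) = 48)
P(L) = L (P(L) = L*1 = L)
P(E)**2 = 48**2 = 2304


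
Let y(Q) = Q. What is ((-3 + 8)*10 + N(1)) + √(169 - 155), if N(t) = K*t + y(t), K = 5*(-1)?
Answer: 46 + √14 ≈ 49.742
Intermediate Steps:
K = -5
N(t) = -4*t (N(t) = -5*t + t = -4*t)
((-3 + 8)*10 + N(1)) + √(169 - 155) = ((-3 + 8)*10 - 4*1) + √(169 - 155) = (5*10 - 4) + √14 = (50 - 4) + √14 = 46 + √14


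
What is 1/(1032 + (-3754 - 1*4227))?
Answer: -1/6949 ≈ -0.00014391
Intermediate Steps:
1/(1032 + (-3754 - 1*4227)) = 1/(1032 + (-3754 - 4227)) = 1/(1032 - 7981) = 1/(-6949) = -1/6949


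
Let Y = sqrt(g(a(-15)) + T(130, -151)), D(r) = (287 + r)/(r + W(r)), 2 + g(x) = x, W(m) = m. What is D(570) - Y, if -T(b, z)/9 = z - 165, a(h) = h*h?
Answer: 857/1140 - sqrt(3067) ≈ -54.629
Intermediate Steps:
a(h) = h**2
g(x) = -2 + x
D(r) = (287 + r)/(2*r) (D(r) = (287 + r)/(r + r) = (287 + r)/((2*r)) = (287 + r)*(1/(2*r)) = (287 + r)/(2*r))
T(b, z) = 1485 - 9*z (T(b, z) = -9*(z - 165) = -9*(-165 + z) = 1485 - 9*z)
Y = sqrt(3067) (Y = sqrt((-2 + (-15)**2) + (1485 - 9*(-151))) = sqrt((-2 + 225) + (1485 + 1359)) = sqrt(223 + 2844) = sqrt(3067) ≈ 55.380)
D(570) - Y = (1/2)*(287 + 570)/570 - sqrt(3067) = (1/2)*(1/570)*857 - sqrt(3067) = 857/1140 - sqrt(3067)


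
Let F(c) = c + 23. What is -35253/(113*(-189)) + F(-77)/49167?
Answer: 2376037/1440411 ≈ 1.6496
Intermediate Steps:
F(c) = 23 + c
-35253/(113*(-189)) + F(-77)/49167 = -35253/(113*(-189)) + (23 - 77)/49167 = -35253/(-21357) - 54*1/49167 = -35253*(-1/21357) - 2/1821 = 3917/2373 - 2/1821 = 2376037/1440411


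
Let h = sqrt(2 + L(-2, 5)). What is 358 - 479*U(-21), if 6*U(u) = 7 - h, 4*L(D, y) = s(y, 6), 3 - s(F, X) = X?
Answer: -1205/6 + 479*sqrt(5)/12 ≈ -111.58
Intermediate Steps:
s(F, X) = 3 - X
L(D, y) = -3/4 (L(D, y) = (3 - 1*6)/4 = (3 - 6)/4 = (1/4)*(-3) = -3/4)
h = sqrt(5)/2 (h = sqrt(2 - 3/4) = sqrt(5/4) = sqrt(5)/2 ≈ 1.1180)
U(u) = 7/6 - sqrt(5)/12 (U(u) = (7 - sqrt(5)/2)/6 = 7/6 - sqrt(5)/12)
358 - 479*U(-21) = 358 - 479*(7/6 - sqrt(5)/12) = 358 + (-3353/6 + 479*sqrt(5)/12) = -1205/6 + 479*sqrt(5)/12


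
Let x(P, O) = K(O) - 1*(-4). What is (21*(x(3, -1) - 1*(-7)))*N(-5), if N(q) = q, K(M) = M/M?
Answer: -1260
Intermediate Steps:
K(M) = 1
x(P, O) = 5 (x(P, O) = 1 - 1*(-4) = 1 + 4 = 5)
(21*(x(3, -1) - 1*(-7)))*N(-5) = (21*(5 - 1*(-7)))*(-5) = (21*(5 + 7))*(-5) = (21*12)*(-5) = 252*(-5) = -1260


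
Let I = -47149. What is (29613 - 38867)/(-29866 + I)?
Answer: 9254/77015 ≈ 0.12016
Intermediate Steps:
(29613 - 38867)/(-29866 + I) = (29613 - 38867)/(-29866 - 47149) = -9254/(-77015) = -9254*(-1/77015) = 9254/77015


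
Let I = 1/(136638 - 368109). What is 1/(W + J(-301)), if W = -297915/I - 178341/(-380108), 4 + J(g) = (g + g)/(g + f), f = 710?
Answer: 155464172/10720604548586489745 ≈ 1.4501e-11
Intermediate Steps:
J(g) = -4 + 2*g/(710 + g) (J(g) = -4 + (g + g)/(g + 710) = -4 + (2*g)/(710 + g) = -4 + 2*g/(710 + g))
I = -1/231471 (I = 1/(-231471) = -1/231471 ≈ -4.3202e-6)
W = 26211747064638561/380108 (W = -297915/(-1/231471) - 178341/(-380108) = -297915*(-231471) - 178341*(-1/380108) = 68958682965 + 178341/380108 = 26211747064638561/380108 ≈ 6.8959e+10)
1/(W + J(-301)) = 1/(26211747064638561/380108 + 2*(-1420 - 1*(-301))/(710 - 301)) = 1/(26211747064638561/380108 + 2*(-1420 + 301)/409) = 1/(26211747064638561/380108 + 2*(1/409)*(-1119)) = 1/(26211747064638561/380108 - 2238/409) = 1/(10720604548586489745/155464172) = 155464172/10720604548586489745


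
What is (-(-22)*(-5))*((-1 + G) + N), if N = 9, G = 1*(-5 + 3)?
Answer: -660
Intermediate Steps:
G = -2 (G = 1*(-2) = -2)
(-(-22)*(-5))*((-1 + G) + N) = (-(-22)*(-5))*((-1 - 2) + 9) = (-22*5)*(-3 + 9) = -110*6 = -660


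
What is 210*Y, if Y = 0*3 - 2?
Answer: -420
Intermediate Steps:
Y = -2 (Y = 0 - 2 = -2)
210*Y = 210*(-2) = -420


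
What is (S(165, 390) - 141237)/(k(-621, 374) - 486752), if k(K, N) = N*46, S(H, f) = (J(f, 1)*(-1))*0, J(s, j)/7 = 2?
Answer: 15693/52172 ≈ 0.30079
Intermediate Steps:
J(s, j) = 14 (J(s, j) = 7*2 = 14)
S(H, f) = 0 (S(H, f) = (14*(-1))*0 = -14*0 = 0)
k(K, N) = 46*N
(S(165, 390) - 141237)/(k(-621, 374) - 486752) = (0 - 141237)/(46*374 - 486752) = -141237/(17204 - 486752) = -141237/(-469548) = -141237*(-1/469548) = 15693/52172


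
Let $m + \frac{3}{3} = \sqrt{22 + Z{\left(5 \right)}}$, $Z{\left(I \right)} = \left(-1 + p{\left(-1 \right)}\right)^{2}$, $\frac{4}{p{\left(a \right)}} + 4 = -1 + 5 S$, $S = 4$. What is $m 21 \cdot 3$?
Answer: $-63 + \frac{21 \sqrt{5071}}{5} \approx 236.09$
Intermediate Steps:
$p{\left(a \right)} = \frac{4}{15}$ ($p{\left(a \right)} = \frac{4}{-4 + \left(-1 + 5 \cdot 4\right)} = \frac{4}{-4 + \left(-1 + 20\right)} = \frac{4}{-4 + 19} = \frac{4}{15}$)
$Z{\left(I \right)} = \frac{121}{225}$ ($Z{\left(I \right)} = \left(-1 + \frac{4}{15}\right)^{2} = \left(- \frac{11}{15}\right)^{2} = \frac{121}{225}$)
$m = -1 + \frac{\sqrt{5071}}{15}$ ($m = -1 + \sqrt{22 + \frac{121}{225}} = -1 + \sqrt{\frac{5071}{225}} = -1 + \frac{\sqrt{5071}}{15} \approx 3.7474$)
$m 21 \cdot 3 = \left(-1 + \frac{\sqrt{5071}}{15}\right) 21 \cdot 3 = \left(-21 + \frac{7 \sqrt{5071}}{5}\right) 3 = -63 + \frac{21 \sqrt{5071}}{5}$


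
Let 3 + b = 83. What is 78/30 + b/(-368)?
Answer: 274/115 ≈ 2.3826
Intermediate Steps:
b = 80 (b = -3 + 83 = 80)
78/30 + b/(-368) = 78/30 + 80/(-368) = 78*(1/30) + 80*(-1/368) = 13/5 - 5/23 = 274/115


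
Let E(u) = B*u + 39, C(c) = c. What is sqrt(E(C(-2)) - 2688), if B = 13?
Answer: 5*I*sqrt(107) ≈ 51.72*I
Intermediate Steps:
E(u) = 39 + 13*u (E(u) = 13*u + 39 = 39 + 13*u)
sqrt(E(C(-2)) - 2688) = sqrt((39 + 13*(-2)) - 2688) = sqrt((39 - 26) - 2688) = sqrt(13 - 2688) = sqrt(-2675) = 5*I*sqrt(107)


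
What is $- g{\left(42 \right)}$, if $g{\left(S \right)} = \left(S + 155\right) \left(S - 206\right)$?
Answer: $32308$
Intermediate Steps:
$g{\left(S \right)} = \left(-206 + S\right) \left(155 + S\right)$ ($g{\left(S \right)} = \left(155 + S\right) \left(-206 + S\right) = \left(-206 + S\right) \left(155 + S\right)$)
$- g{\left(42 \right)} = - (-31930 + 42^{2} - 2142) = - (-31930 + 1764 - 2142) = \left(-1\right) \left(-32308\right) = 32308$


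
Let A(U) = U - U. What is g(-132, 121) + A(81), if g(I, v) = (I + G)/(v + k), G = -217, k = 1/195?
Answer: -68055/23596 ≈ -2.8842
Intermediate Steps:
k = 1/195 ≈ 0.0051282
g(I, v) = (-217 + I)/(1/195 + v) (g(I, v) = (I - 217)/(v + 1/195) = (-217 + I)/(1/195 + v))
A(U) = 0
g(-132, 121) + A(81) = 195*(-217 - 132)/(1 + 195*121) + 0 = 195*(-349)/(1 + 23595) + 0 = 195*(-349)/23596 + 0 = 195*(1/23596)*(-349) + 0 = -68055/23596 + 0 = -68055/23596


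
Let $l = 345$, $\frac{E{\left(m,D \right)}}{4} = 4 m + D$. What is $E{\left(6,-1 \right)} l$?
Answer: $31740$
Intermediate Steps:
$E{\left(m,D \right)} = 4 D + 16 m$ ($E{\left(m,D \right)} = 4 \left(4 m + D\right) = 4 \left(D + 4 m\right) = 4 D + 16 m$)
$E{\left(6,-1 \right)} l = \left(4 \left(-1\right) + 16 \cdot 6\right) 345 = \left(-4 + 96\right) 345 = 92 \cdot 345 = 31740$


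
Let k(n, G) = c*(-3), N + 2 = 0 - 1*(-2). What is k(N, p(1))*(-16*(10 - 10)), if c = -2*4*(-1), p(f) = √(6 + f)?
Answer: 0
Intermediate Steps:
c = 8 (c = -8*(-1) = 8)
N = 0 (N = -2 + (0 - 1*(-2)) = -2 + (0 + 2) = -2 + 2 = 0)
k(n, G) = -24 (k(n, G) = 8*(-3) = -24)
k(N, p(1))*(-16*(10 - 10)) = -(-384)*(10 - 10) = -(-384)*0 = -24*0 = 0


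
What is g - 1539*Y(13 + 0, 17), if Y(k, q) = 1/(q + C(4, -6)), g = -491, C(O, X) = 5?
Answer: -12341/22 ≈ -560.95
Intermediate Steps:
Y(k, q) = 1/(5 + q) (Y(k, q) = 1/(q + 5) = 1/(5 + q))
g - 1539*Y(13 + 0, 17) = -491 - 1539/(5 + 17) = -491 - 1539/22 = -12341/22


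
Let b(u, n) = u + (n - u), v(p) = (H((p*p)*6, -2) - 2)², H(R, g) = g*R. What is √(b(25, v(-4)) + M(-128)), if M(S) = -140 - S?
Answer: 2*√9406 ≈ 193.97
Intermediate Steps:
H(R, g) = R*g
v(p) = (-2 - 12*p²)² (v(p) = (((p*p)*6)*(-2) - 2)² = ((p²*6)*(-2) - 2)² = ((6*p²)*(-2) - 2)² = (-12*p² - 2)² = (-2 - 12*p²)²)
b(u, n) = n
√(b(25, v(-4)) + M(-128)) = √(4*(1 + 6*(-4)²)² + (-140 - 1*(-128))) = √(4*(1 + 6*16)² + (-140 + 128)) = √(4*(1 + 96)² - 12) = √(4*97² - 12) = √(4*9409 - 12) = √(37636 - 12) = √37624 = 2*√9406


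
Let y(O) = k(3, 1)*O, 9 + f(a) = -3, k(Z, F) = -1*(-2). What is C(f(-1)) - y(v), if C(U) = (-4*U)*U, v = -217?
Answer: -142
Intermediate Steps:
k(Z, F) = 2
f(a) = -12 (f(a) = -9 - 3 = -12)
C(U) = -4*U²
y(O) = 2*O
C(f(-1)) - y(v) = -4*(-12)² - 2*(-217) = -4*144 - 1*(-434) = -576 + 434 = -142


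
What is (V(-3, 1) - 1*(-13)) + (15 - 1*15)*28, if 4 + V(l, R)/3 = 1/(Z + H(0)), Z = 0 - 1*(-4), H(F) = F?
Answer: 7/4 ≈ 1.7500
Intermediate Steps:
Z = 4 (Z = 0 + 4 = 4)
V(l, R) = -45/4 (V(l, R) = -12 + 3/(4 + 0) = -12 + 3/4 = -45/4)
(V(-3, 1) - 1*(-13)) + (15 - 1*15)*28 = (-45/4 - 1*(-13)) + (15 - 1*15)*28 = (-45/4 + 13) + (15 - 15)*28 = 7/4 + 0*28 = 7/4 + 0 = 7/4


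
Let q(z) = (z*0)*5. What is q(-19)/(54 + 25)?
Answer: 0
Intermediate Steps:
q(z) = 0 (q(z) = 0*5 = 0)
q(-19)/(54 + 25) = 0/(54 + 25) = 0/79 = (1/79)*0 = 0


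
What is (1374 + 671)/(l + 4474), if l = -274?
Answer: 409/840 ≈ 0.48690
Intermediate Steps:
(1374 + 671)/(l + 4474) = (1374 + 671)/(-274 + 4474) = 2045/4200 = 2045*(1/4200) = 409/840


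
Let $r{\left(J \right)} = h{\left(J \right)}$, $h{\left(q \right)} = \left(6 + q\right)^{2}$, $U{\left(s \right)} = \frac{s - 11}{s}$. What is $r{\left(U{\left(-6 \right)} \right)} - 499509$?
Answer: $- \frac{17979515}{36} \approx -4.9943 \cdot 10^{5}$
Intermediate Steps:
$U{\left(s \right)} = \frac{-11 + s}{s}$
$r{\left(J \right)} = \left(6 + J\right)^{2}$
$r{\left(U{\left(-6 \right)} \right)} - 499509 = \left(6 + \frac{-11 - 6}{-6}\right)^{2} - 499509 = \left(6 - - \frac{17}{6}\right)^{2} - 499509 = \left(6 + \frac{17}{6}\right)^{2} - 499509 = \left(\frac{53}{6}\right)^{2} - 499509 = \frac{2809}{36} - 499509 = - \frac{17979515}{36}$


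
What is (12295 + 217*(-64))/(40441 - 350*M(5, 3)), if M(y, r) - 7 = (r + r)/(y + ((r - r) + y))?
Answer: -1593/37781 ≈ -0.042164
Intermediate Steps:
M(y, r) = 7 + r/y (M(y, r) = 7 + (r + r)/(y + ((r - r) + y)) = 7 + (2*r)/(y + (0 + y)) = 7 + (2*r)/(y + y) = 7 + (2*r)/((2*y)) = 7 + (2*r)*(1/(2*y)) = 7 + r/y)
(12295 + 217*(-64))/(40441 - 350*M(5, 3)) = (12295 + 217*(-64))/(40441 - 350*(7 + 3/5)) = (12295 - 13888)/(40441 - 350*(7 + 3*(1/5))) = -1593/(40441 - 350*(7 + 3/5)) = -1593/(40441 - 350*38/5) = -1593/(40441 - 2660) = -1593/37781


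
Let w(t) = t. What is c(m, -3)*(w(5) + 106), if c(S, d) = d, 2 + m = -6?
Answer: -333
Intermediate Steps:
m = -8 (m = -2 - 6 = -8)
c(m, -3)*(w(5) + 106) = -3*(5 + 106) = -3*111 = -333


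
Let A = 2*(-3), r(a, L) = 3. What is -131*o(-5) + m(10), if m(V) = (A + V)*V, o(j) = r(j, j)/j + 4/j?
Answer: 1117/5 ≈ 223.40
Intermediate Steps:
A = -6
o(j) = 7/j (o(j) = 3/j + 4/j = 7/j)
m(V) = V*(-6 + V) (m(V) = (-6 + V)*V = V*(-6 + V))
-131*o(-5) + m(10) = -917/(-5) + 10*(-6 + 10) = -917*(-1)/5 + 10*4 = -131*(-7/5) + 40 = 917/5 + 40 = 1117/5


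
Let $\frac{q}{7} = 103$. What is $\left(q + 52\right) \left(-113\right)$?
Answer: $-87349$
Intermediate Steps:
$q = 721$ ($q = 7 \cdot 103 = 721$)
$\left(q + 52\right) \left(-113\right) = \left(721 + 52\right) \left(-113\right) = 773 \left(-113\right) = -87349$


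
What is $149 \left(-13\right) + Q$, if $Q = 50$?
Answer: $-1887$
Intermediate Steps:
$149 \left(-13\right) + Q = 149 \left(-13\right) + 50 = -1937 + 50 = -1887$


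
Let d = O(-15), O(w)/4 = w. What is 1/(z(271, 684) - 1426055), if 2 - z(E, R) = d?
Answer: -1/1425993 ≈ -7.0127e-7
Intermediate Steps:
O(w) = 4*w
d = -60 (d = 4*(-15) = -60)
z(E, R) = 62 (z(E, R) = 2 - 1*(-60) = 2 + 60 = 62)
1/(z(271, 684) - 1426055) = 1/(62 - 1426055) = 1/(-1425993) = -1/1425993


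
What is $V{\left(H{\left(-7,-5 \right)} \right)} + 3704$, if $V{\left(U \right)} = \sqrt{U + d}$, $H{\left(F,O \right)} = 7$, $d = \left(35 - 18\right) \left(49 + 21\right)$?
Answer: $3704 + 3 \sqrt{133} \approx 3738.6$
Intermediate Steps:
$d = 1190$ ($d = 17 \cdot 70 = 1190$)
$V{\left(U \right)} = \sqrt{1190 + U}$ ($V{\left(U \right)} = \sqrt{U + 1190} = \sqrt{1190 + U}$)
$V{\left(H{\left(-7,-5 \right)} \right)} + 3704 = \sqrt{1190 + 7} + 3704 = \sqrt{1197} + 3704 = 3 \sqrt{133} + 3704 = 3704 + 3 \sqrt{133}$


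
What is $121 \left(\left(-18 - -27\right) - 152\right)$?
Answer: $-17303$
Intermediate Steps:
$121 \left(\left(-18 - -27\right) - 152\right) = 121 \left(\left(-18 + 27\right) - 152\right) = 121 \left(9 - 152\right) = 121 \left(-143\right) = -17303$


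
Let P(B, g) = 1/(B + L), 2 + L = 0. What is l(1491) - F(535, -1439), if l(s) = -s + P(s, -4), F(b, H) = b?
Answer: -3016713/1489 ≈ -2026.0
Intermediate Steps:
L = -2 (L = -2 + 0 = -2)
P(B, g) = 1/(-2 + B) (P(B, g) = 1/(B - 2) = 1/(-2 + B))
l(s) = 1/(-2 + s) - s (l(s) = -s + 1/(-2 + s) = 1/(-2 + s) - s)
l(1491) - F(535, -1439) = (1 - 1*1491*(-2 + 1491))/(-2 + 1491) - 1*535 = (1 - 1*1491*1489)/1489 - 535 = (1 - 2220099)/1489 - 535 = (1/1489)*(-2220098) - 535 = -2220098/1489 - 535 = -3016713/1489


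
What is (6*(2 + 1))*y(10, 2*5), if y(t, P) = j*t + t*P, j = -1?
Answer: 1620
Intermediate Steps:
y(t, P) = -t + P*t (y(t, P) = -t + t*P = -t + P*t)
(6*(2 + 1))*y(10, 2*5) = (6*(2 + 1))*(10*(-1 + 2*5)) = (6*3)*(10*(-1 + 10)) = 18*(10*9) = 18*90 = 1620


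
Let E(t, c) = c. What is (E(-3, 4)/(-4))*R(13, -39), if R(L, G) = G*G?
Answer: -1521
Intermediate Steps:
R(L, G) = G²
(E(-3, 4)/(-4))*R(13, -39) = (4/(-4))*(-39)² = (4*(-¼))*1521 = -1*1521 = -1521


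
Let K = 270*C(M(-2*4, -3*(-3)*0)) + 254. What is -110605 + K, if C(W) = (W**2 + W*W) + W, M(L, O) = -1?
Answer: -110081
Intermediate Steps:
C(W) = W + 2*W**2 (C(W) = (W**2 + W**2) + W = 2*W**2 + W = W + 2*W**2)
K = 524 (K = 270*(-(1 + 2*(-1))) + 254 = 270*(-(1 - 2)) + 254 = 270*(-1*(-1)) + 254 = 270*1 + 254 = 270 + 254 = 524)
-110605 + K = -110605 + 524 = -110081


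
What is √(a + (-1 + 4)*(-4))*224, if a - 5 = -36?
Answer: 224*I*√43 ≈ 1468.9*I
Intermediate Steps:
a = -31 (a = 5 - 36 = -31)
√(a + (-1 + 4)*(-4))*224 = √(-31 + (-1 + 4)*(-4))*224 = √(-31 + 3*(-4))*224 = √(-31 - 12)*224 = √(-43)*224 = (I*√43)*224 = 224*I*√43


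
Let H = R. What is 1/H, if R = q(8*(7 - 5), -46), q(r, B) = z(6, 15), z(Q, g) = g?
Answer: 1/15 ≈ 0.066667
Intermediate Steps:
q(r, B) = 15
R = 15
H = 15
1/H = 1/15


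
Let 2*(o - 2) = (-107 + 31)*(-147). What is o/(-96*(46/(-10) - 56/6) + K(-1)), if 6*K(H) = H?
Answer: 167640/40123 ≈ 4.1782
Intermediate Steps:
K(H) = H/6
o = 5588 (o = 2 + ((-107 + 31)*(-147))/2 = 2 + (-76*(-147))/2 = 2 + (1/2)*11172 = 2 + 5586 = 5588)
o/(-96*(46/(-10) - 56/6) + K(-1)) = 5588/(-96*(46/(-10) - 56/6) + (1/6)*(-1)) = 5588/(-96*(46*(-1/10) - 56*1/6) - 1/6) = 5588/(-96*(-23/5 - 28/3) - 1/6) = 5588/(-96*(-209/15) - 1/6) = 5588/(6688/5 - 1/6) = 5588/(40123/30) = 5588*(30/40123) = 167640/40123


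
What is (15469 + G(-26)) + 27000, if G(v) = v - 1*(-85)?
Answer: 42528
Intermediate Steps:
G(v) = 85 + v (G(v) = v + 85 = 85 + v)
(15469 + G(-26)) + 27000 = (15469 + (85 - 26)) + 27000 = (15469 + 59) + 27000 = 15528 + 27000 = 42528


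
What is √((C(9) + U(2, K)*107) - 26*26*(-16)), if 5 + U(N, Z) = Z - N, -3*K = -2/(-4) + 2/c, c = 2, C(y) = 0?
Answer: √40054/2 ≈ 100.07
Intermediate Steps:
K = -½ (K = -(-2/(-4) + 2/2)/3 = -(-2*(-¼) + 2*(½))/3 = -(½ + 1)/3 = -⅓*3/2 = -½ ≈ -0.50000)
U(N, Z) = -5 + Z - N (U(N, Z) = -5 + (Z - N) = -5 + Z - N)
√((C(9) + U(2, K)*107) - 26*26*(-16)) = √((0 + (-5 - ½ - 1*2)*107) - 26*26*(-16)) = √((0 + (-5 - ½ - 2)*107) - 676*(-16)) = √((0 - 15/2*107) + 10816) = √((0 - 1605/2) + 10816) = √(-1605/2 + 10816) = √(20027/2) = √40054/2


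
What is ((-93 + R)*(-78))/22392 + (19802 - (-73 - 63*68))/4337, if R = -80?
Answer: 99915301/16185684 ≈ 6.1731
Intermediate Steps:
((-93 + R)*(-78))/22392 + (19802 - (-73 - 63*68))/4337 = ((-93 - 80)*(-78))/22392 + (19802 - (-73 - 63*68))/4337 = -173*(-78)*(1/22392) + (19802 - (-73 - 4284))*(1/4337) = 13494*(1/22392) + (19802 - 1*(-4357))*(1/4337) = 2249/3732 + (19802 + 4357)*(1/4337) = 2249/3732 + 24159*(1/4337) = 2249/3732 + 24159/4337 = 99915301/16185684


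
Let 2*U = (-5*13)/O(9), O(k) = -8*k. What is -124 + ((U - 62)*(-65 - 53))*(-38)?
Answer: -9939887/36 ≈ -2.7611e+5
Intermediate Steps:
U = 65/144 (U = ((-5*13)/((-8*9)))/2 = (-65/(-72))/2 = (-65*(-1/72))/2 = (1/2)*(65/72) = 65/144 ≈ 0.45139)
-124 + ((U - 62)*(-65 - 53))*(-38) = -124 + ((65/144 - 62)*(-65 - 53))*(-38) = -124 - 8863/144*(-118)*(-38) = -124 + (522917/72)*(-38) = -124 - 9935423/36 = -9939887/36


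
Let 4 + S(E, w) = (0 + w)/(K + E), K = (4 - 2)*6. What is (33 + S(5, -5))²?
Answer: 238144/289 ≈ 824.03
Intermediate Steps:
K = 12 (K = 2*6 = 12)
S(E, w) = -4 + w/(12 + E) (S(E, w) = -4 + (0 + w)/(12 + E) = -4 + w/(12 + E))
(33 + S(5, -5))² = (33 + (-48 - 5 - 4*5)/(12 + 5))² = (33 + (-48 - 5 - 20)/17)² = (33 + (1/17)*(-73))² = (33 - 73/17)² = (488/17)² = 238144/289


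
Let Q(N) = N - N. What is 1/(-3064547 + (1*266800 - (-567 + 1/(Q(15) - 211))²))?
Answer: -44521/138871745231 ≈ -3.2059e-7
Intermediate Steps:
Q(N) = 0
1/(-3064547 + (1*266800 - (-567 + 1/(Q(15) - 211))²)) = 1/(-3064547 + (1*266800 - (-567 + 1/(0 - 211))²)) = 1/(-3064547 + (266800 - (-567 + 1/(-211))²)) = 1/(-3064547 + (266800 - (-567 - 1/211)²)) = 1/(-3064547 + (266800 - (-119638/211)²)) = 1/(-3064547 + (266800 - 1*14313251044/44521)) = 1/(-3064547 + (266800 - 14313251044/44521)) = 1/(-3064547 - 2435048244/44521) = 1/(-138871745231/44521) = -44521/138871745231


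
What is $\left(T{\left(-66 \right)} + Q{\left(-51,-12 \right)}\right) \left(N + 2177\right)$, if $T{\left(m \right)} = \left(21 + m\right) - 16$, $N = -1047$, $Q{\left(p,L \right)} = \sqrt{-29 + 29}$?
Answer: $-68930$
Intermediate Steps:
$Q{\left(p,L \right)} = 0$ ($Q{\left(p,L \right)} = \sqrt{0} = 0$)
$T{\left(m \right)} = 5 + m$
$\left(T{\left(-66 \right)} + Q{\left(-51,-12 \right)}\right) \left(N + 2177\right) = \left(\left(5 - 66\right) + 0\right) \left(-1047 + 2177\right) = \left(-61 + 0\right) 1130 = \left(-61\right) 1130 = -68930$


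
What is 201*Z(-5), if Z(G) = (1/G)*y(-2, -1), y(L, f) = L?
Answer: 402/5 ≈ 80.400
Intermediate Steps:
Z(G) = -2/G (Z(G) = (1/G)*(-2) = -2/G)
201*Z(-5) = 201*(-2/(-5)) = 201*(-2*(-⅕)) = 201*(⅖) = 402/5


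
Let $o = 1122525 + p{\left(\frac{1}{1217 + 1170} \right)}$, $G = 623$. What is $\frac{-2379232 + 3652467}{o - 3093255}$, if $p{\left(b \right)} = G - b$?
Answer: $- \frac{607842389}{940529082} \approx -0.64628$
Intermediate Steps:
$p{\left(b \right)} = 623 - b$
$o = \frac{2680954275}{2387}$ ($o = 1122525 + \left(623 - \frac{1}{1217 + 1170}\right) = 1122525 + \left(623 - \frac{1}{2387}\right) = 1122525 + \frac{1487100}{2387} = \frac{2680954275}{2387} \approx 1.1231 \cdot 10^{6}$)
$\frac{-2379232 + 3652467}{o - 3093255} = \frac{-2379232 + 3652467}{\frac{2680954275}{2387} - 3093255} = \frac{1273235}{- \frac{4702645410}{2387}} = 1273235 \left(- \frac{2387}{4702645410}\right) = - \frac{607842389}{940529082}$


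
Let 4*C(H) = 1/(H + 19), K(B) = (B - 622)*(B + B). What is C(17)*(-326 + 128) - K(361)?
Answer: 1507525/8 ≈ 1.8844e+5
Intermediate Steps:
K(B) = 2*B*(-622 + B) (K(B) = (-622 + B)*(2*B) = 2*B*(-622 + B))
C(H) = 1/(4*(19 + H)) (C(H) = 1/(4*(H + 19)) = 1/(4*(19 + H)))
C(17)*(-326 + 128) - K(361) = (1/(4*(19 + 17)))*(-326 + 128) - 2*361*(-622 + 361) = ((¼)/36)*(-198) - 2*361*(-261) = ((¼)*(1/36))*(-198) - 1*(-188442) = (1/144)*(-198) + 188442 = -11/8 + 188442 = 1507525/8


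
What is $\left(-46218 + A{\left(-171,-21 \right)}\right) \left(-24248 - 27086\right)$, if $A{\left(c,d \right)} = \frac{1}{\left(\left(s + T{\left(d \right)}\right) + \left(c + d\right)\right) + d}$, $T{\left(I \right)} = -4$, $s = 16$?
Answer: $\frac{476883568546}{201} \approx 2.3726 \cdot 10^{9}$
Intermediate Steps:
$A{\left(c,d \right)} = \frac{1}{12 + c + 2 d}$ ($A{\left(c,d \right)} = \frac{1}{\left(\left(16 - 4\right) + \left(c + d\right)\right) + d} = \frac{1}{\left(12 + \left(c + d\right)\right) + d} = \frac{1}{\left(12 + c + d\right) + d} = \frac{1}{12 + c + 2 d}$)
$\left(-46218 + A{\left(-171,-21 \right)}\right) \left(-24248 - 27086\right) = \left(-46218 + \frac{1}{12 - 171 + 2 \left(-21\right)}\right) \left(-24248 - 27086\right) = \left(-46218 + \frac{1}{12 - 171 - 42}\right) \left(-51334\right) = \left(-46218 + \frac{1}{-201}\right) \left(-51334\right) = \left(-46218 - \frac{1}{201}\right) \left(-51334\right) = \left(- \frac{9289819}{201}\right) \left(-51334\right) = \frac{476883568546}{201}$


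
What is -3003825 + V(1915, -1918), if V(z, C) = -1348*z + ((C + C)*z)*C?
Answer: 14083927675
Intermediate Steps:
V(z, C) = -1348*z + 2*z*C² (V(z, C) = -1348*z + ((2*C)*z)*C = -1348*z + (2*C*z)*C = -1348*z + 2*z*C²)
-3003825 + V(1915, -1918) = -3003825 + 2*1915*(-674 + (-1918)²) = -3003825 + 2*1915*(-674 + 3678724) = -3003825 + 2*1915*3678050 = -3003825 + 14086931500 = 14083927675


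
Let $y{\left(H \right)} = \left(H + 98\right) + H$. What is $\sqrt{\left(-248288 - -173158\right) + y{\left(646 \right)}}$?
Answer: $2 i \sqrt{18435} \approx 271.55 i$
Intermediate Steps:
$y{\left(H \right)} = 98 + 2 H$ ($y{\left(H \right)} = \left(98 + H\right) + H = 98 + 2 H$)
$\sqrt{\left(-248288 - -173158\right) + y{\left(646 \right)}} = \sqrt{\left(-248288 - -173158\right) + \left(98 + 2 \cdot 646\right)} = \sqrt{\left(-248288 + 173158\right) + \left(98 + 1292\right)} = \sqrt{-75130 + 1390} = \sqrt{-73740} = 2 i \sqrt{18435}$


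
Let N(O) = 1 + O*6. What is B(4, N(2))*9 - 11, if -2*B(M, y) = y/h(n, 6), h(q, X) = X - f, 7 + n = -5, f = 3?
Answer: -61/2 ≈ -30.500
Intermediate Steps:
n = -12 (n = -7 - 5 = -12)
h(q, X) = -3 + X (h(q, X) = X - 1*3 = X - 3 = -3 + X)
N(O) = 1 + 6*O
B(M, y) = -y/6 (B(M, y) = -y/(2*(-3 + 6)) = -y/(2*3) = -y/6)
B(4, N(2))*9 - 11 = -(1 + 6*2)/6*9 - 11 = -(1 + 12)/6*9 - 11 = -⅙*13*9 - 11 = -13/6*9 - 11 = -39/2 - 11 = -61/2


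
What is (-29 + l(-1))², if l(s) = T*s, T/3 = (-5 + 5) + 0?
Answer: 841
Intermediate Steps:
T = 0 (T = 3*((-5 + 5) + 0) = 3*(0 + 0) = 3*0 = 0)
l(s) = 0 (l(s) = 0*s = 0)
(-29 + l(-1))² = (-29 + 0)² = (-29)² = 841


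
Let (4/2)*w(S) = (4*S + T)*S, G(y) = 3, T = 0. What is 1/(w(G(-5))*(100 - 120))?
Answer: -1/360 ≈ -0.0027778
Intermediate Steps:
w(S) = 2*S² (w(S) = ((4*S + 0)*S)/2 = ((4*S)*S)/2 = (4*S²)/2 = 2*S²)
1/(w(G(-5))*(100 - 120)) = 1/((2*3²)*(100 - 120)) = 1/((2*9)*(-20)) = 1/(18*(-20)) = 1/(-360) = -1/360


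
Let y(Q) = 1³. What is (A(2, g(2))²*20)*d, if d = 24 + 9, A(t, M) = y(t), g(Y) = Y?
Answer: 660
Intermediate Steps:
y(Q) = 1
A(t, M) = 1
d = 33
(A(2, g(2))²*20)*d = (1²*20)*33 = (1*20)*33 = 20*33 = 660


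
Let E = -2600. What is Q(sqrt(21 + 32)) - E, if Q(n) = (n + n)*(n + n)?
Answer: 2812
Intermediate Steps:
Q(n) = 4*n**2 (Q(n) = (2*n)*(2*n) = 4*n**2)
Q(sqrt(21 + 32)) - E = 4*(sqrt(21 + 32))**2 - 1*(-2600) = 4*(sqrt(53))**2 + 2600 = 4*53 + 2600 = 212 + 2600 = 2812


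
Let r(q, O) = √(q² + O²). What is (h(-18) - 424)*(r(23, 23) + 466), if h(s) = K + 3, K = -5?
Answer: -198516 - 9798*√2 ≈ -2.1237e+5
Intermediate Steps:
r(q, O) = √(O² + q²)
h(s) = -2 (h(s) = -5 + 3 = -2)
(h(-18) - 424)*(r(23, 23) + 466) = (-2 - 424)*(√(23² + 23²) + 466) = -426*(√(529 + 529) + 466) = -426*(√1058 + 466) = -426*(23*√2 + 466) = -426*(466 + 23*√2) = -198516 - 9798*√2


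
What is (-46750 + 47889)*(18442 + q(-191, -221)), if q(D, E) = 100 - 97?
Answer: 21008855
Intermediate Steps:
q(D, E) = 3
(-46750 + 47889)*(18442 + q(-191, -221)) = (-46750 + 47889)*(18442 + 3) = 1139*18445 = 21008855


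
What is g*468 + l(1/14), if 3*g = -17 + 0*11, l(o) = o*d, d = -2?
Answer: -18565/7 ≈ -2652.1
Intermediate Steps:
l(o) = -2*o (l(o) = o*(-2) = -2*o)
g = -17/3 (g = (-17 + 0*11)/3 = (-17 + 0)/3 = (⅓)*(-17) = -17/3 ≈ -5.6667)
g*468 + l(1/14) = -17/3*468 - 2/14 = -2652 - 2*1/14 = -2652 - ⅐ = -18565/7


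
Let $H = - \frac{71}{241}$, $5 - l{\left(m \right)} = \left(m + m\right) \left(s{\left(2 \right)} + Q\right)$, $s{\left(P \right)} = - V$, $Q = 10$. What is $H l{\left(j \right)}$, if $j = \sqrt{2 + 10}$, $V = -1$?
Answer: $- \frac{355}{241} + \frac{3124 \sqrt{3}}{241} \approx 20.979$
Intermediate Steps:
$s{\left(P \right)} = 1$ ($s{\left(P \right)} = \left(-1\right) \left(-1\right) = 1$)
$j = 2 \sqrt{3}$ ($j = \sqrt{12} = 2 \sqrt{3} \approx 3.4641$)
$l{\left(m \right)} = 5 - 22 m$ ($l{\left(m \right)} = 5 - \left(m + m\right) \left(1 + 10\right) = 5 - 2 m 11 = 5 - 22 m$)
$H = - \frac{71}{241}$ ($H = \left(-71\right) \frac{1}{241} = - \frac{71}{241} \approx -0.29461$)
$H l{\left(j \right)} = - \frac{71 \left(5 - 22 \cdot 2 \sqrt{3}\right)}{241} = - \frac{71 \left(5 - 44 \sqrt{3}\right)}{241} = - \frac{355}{241} + \frac{3124 \sqrt{3}}{241}$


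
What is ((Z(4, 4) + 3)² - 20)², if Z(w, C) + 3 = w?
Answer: 16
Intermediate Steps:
Z(w, C) = -3 + w
((Z(4, 4) + 3)² - 20)² = (((-3 + 4) + 3)² - 20)² = ((1 + 3)² - 20)² = (4² - 20)² = (16 - 20)² = (-4)² = 16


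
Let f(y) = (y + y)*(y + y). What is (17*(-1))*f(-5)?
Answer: -1700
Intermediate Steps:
f(y) = 4*y**2 (f(y) = (2*y)*(2*y) = 4*y**2)
(17*(-1))*f(-5) = (17*(-1))*(4*(-5)**2) = -68*25 = -17*100 = -1700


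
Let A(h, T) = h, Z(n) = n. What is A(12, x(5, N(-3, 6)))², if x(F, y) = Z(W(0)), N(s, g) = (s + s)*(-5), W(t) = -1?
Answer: 144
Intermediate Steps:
N(s, g) = -10*s (N(s, g) = (2*s)*(-5) = -10*s)
x(F, y) = -1
A(12, x(5, N(-3, 6)))² = 12² = 144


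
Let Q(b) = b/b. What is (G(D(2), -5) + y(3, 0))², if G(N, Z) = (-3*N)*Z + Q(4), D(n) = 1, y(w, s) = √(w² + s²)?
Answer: 361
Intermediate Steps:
y(w, s) = √(s² + w²)
Q(b) = 1
G(N, Z) = 1 - 3*N*Z (G(N, Z) = (-3*N)*Z + 1 = -3*N*Z + 1 = 1 - 3*N*Z)
(G(D(2), -5) + y(3, 0))² = ((1 - 3*1*(-5)) + √(0² + 3²))² = ((1 + 15) + √(0 + 9))² = (16 + √9)² = (16 + 3)² = 19² = 361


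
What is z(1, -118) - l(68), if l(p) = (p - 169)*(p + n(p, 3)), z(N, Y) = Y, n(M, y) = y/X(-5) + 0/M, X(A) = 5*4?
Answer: 135303/20 ≈ 6765.1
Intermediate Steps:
X(A) = 20
n(M, y) = y/20 (n(M, y) = y/20 + 0/M = y*(1/20) + 0 = y/20 + 0 = y/20)
l(p) = (-169 + p)*(3/20 + p) (l(p) = (p - 169)*(p + (1/20)*3) = (-169 + p)*(p + 3/20) = (-169 + p)*(3/20 + p))
z(1, -118) - l(68) = -118 - (-507/20 + 68² - 3377/20*68) = -118 - (-507/20 + 4624 - 57409/5) = -118 - 1*(-137663/20) = -118 + 137663/20 = 135303/20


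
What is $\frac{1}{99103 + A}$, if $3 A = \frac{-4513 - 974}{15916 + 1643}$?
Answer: $\frac{17559}{1740147748} \approx 1.0091 \cdot 10^{-5}$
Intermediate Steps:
$A = - \frac{1829}{17559}$ ($A = \frac{\left(-4513 - 974\right) \frac{1}{15916 + 1643}}{3} = \frac{\left(-5487\right) \frac{1}{17559}}{3} = \frac{1}{3} \left(- \frac{1829}{5853}\right) = - \frac{1829}{17559} \approx -0.10416$)
$\frac{1}{99103 + A} = \frac{1}{99103 - \frac{1829}{17559}} = \frac{1}{\frac{1740147748}{17559}} = \frac{17559}{1740147748}$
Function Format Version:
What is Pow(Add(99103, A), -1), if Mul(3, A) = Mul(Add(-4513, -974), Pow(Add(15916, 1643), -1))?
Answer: Rational(17559, 1740147748) ≈ 1.0091e-5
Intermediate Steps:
A = Rational(-1829, 17559) (A = Mul(Rational(1, 3), Mul(Add(-4513, -974), Pow(Add(15916, 1643), -1))) = Mul(Rational(1, 3), Mul(-5487, Pow(17559, -1))) = Mul(Rational(1, 3), Mul(-5487, Rational(1, 17559))) = Mul(Rational(1, 3), Rational(-1829, 5853)) = Rational(-1829, 17559) ≈ -0.10416)
Pow(Add(99103, A), -1) = Pow(Add(99103, Rational(-1829, 17559)), -1) = Pow(Rational(1740147748, 17559), -1) = Rational(17559, 1740147748)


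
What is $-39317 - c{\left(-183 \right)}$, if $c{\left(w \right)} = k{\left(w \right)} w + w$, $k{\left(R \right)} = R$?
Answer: $-72623$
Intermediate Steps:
$c{\left(w \right)} = w + w^{2}$ ($c{\left(w \right)} = w w + w = w^{2} + w = w + w^{2}$)
$-39317 - c{\left(-183 \right)} = -39317 - - 183 \left(1 - 183\right) = -39317 - \left(-183\right) \left(-182\right) = -39317 - 33306 = -72623$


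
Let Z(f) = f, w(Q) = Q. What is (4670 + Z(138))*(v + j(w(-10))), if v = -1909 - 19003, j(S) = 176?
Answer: -99698688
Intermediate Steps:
v = -20912
(4670 + Z(138))*(v + j(w(-10))) = (4670 + 138)*(-20912 + 176) = 4808*(-20736) = -99698688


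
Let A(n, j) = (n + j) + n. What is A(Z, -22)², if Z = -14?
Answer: 2500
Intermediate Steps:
A(n, j) = j + 2*n (A(n, j) = (j + n) + n = j + 2*n)
A(Z, -22)² = (-22 + 2*(-14))² = (-22 - 28)² = (-50)² = 2500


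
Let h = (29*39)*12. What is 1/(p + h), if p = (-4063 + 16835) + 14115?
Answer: 1/40459 ≈ 2.4716e-5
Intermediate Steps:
p = 26887 (p = 12772 + 14115 = 26887)
h = 13572 (h = 1131*12 = 13572)
1/(p + h) = 1/(26887 + 13572) = 1/40459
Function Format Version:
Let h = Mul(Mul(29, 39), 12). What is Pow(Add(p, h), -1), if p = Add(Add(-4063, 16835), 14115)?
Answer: Rational(1, 40459) ≈ 2.4716e-5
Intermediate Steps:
p = 26887 (p = Add(12772, 14115) = 26887)
h = 13572 (h = Mul(1131, 12) = 13572)
Pow(Add(p, h), -1) = Pow(Add(26887, 13572), -1) = Pow(40459, -1) = Rational(1, 40459)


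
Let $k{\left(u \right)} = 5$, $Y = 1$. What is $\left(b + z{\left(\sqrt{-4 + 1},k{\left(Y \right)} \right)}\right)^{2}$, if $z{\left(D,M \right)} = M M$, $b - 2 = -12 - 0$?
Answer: $225$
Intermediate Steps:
$b = -10$ ($b = 2 - 12 = -10$)
$z{\left(D,M \right)} = M^{2}$
$\left(b + z{\left(\sqrt{-4 + 1},k{\left(Y \right)} \right)}\right)^{2} = \left(-10 + 5^{2}\right)^{2} = \left(-10 + 25\right)^{2} = 15^{2} = 225$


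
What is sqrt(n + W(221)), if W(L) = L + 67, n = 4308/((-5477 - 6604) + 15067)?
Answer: sqrt(645182034)/1493 ≈ 17.013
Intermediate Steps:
n = 2154/1493 (n = 4308/(-12081 + 15067) = 4308/2986 = 4308*(1/2986) = 2154/1493 ≈ 1.4427)
W(L) = 67 + L
sqrt(n + W(221)) = sqrt(2154/1493 + (67 + 221)) = sqrt(2154/1493 + 288) = sqrt(432138/1493) = sqrt(645182034)/1493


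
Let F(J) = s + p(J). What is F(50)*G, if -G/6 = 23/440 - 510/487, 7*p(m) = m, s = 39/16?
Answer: 98041083/1714240 ≈ 57.192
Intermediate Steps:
s = 39/16 (s = 39*(1/16) = 39/16 ≈ 2.4375)
p(m) = m/7
F(J) = 39/16 + J/7
G = 639597/107140 (G = -6*(23/440 - 510/487) = -6*(-213199/214280) = 639597/107140 ≈ 5.9697)
F(50)*G = (39/16 + (⅐)*50)*(639597/107140) = (39/16 + 50/7)*(639597/107140) = (1073/112)*(639597/107140) = 98041083/1714240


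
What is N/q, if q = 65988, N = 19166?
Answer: 9583/32994 ≈ 0.29045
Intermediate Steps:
N/q = 19166/65988 = 19166*(1/65988) = 9583/32994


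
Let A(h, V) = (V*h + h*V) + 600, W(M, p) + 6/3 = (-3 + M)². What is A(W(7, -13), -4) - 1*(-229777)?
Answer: 230265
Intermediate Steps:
W(M, p) = -2 + (-3 + M)²
A(h, V) = 600 + 2*V*h (A(h, V) = (V*h + V*h) + 600 = 2*V*h + 600 = 600 + 2*V*h)
A(W(7, -13), -4) - 1*(-229777) = (600 + 2*(-4)*(-2 + (-3 + 7)²)) - 1*(-229777) = (600 + 2*(-4)*(-2 + 4²)) + 229777 = (600 + 2*(-4)*(-2 + 16)) + 229777 = (600 + 2*(-4)*14) + 229777 = (600 - 112) + 229777 = 488 + 229777 = 230265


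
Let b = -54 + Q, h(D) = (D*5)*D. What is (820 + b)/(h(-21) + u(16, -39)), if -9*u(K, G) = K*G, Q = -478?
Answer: 864/6823 ≈ 0.12663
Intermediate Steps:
h(D) = 5*D**2 (h(D) = (5*D)*D = 5*D**2)
b = -532 (b = -54 - 478 = -532)
u(K, G) = -G*K/9 (u(K, G) = -K*G/9 = -G*K/9)
(820 + b)/(h(-21) + u(16, -39)) = (820 - 532)/(5*(-21)**2 - 1/9*(-39)*16) = 288/(5*441 + 208/3) = 288/(2205 + 208/3) = 288/(6823/3) = 288*(3/6823) = 864/6823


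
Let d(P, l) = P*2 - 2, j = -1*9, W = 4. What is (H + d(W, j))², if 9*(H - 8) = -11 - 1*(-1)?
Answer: 13456/81 ≈ 166.12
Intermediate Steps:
H = 62/9 (H = 8 + (-11 - 1*(-1))/9 = 8 + (-11 + 1)/9 = 8 + (⅑)*(-10) = 8 - 10/9 = 62/9 ≈ 6.8889)
j = -9
d(P, l) = -2 + 2*P (d(P, l) = 2*P - 2 = -2 + 2*P)
(H + d(W, j))² = (62/9 + (-2 + 2*4))² = (62/9 + (-2 + 8))² = (62/9 + 6)² = (116/9)² = 13456/81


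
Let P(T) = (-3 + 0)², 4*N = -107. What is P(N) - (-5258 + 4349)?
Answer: 918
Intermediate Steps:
N = -107/4 (N = (¼)*(-107) = -107/4 ≈ -26.750)
P(T) = 9 (P(T) = (-3)² = 9)
P(N) - (-5258 + 4349) = 9 - (-5258 + 4349) = 9 - 1*(-909) = 9 + 909 = 918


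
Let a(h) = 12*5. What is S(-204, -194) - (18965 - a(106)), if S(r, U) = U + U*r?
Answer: 20477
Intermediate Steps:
a(h) = 60
S(-204, -194) - (18965 - a(106)) = -194*(1 - 204) - (18965 - 1*60) = -194*(-203) - (18965 - 60) = 39382 - 1*18905 = 39382 - 18905 = 20477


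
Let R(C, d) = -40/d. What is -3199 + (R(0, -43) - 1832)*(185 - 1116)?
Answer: 73165659/43 ≈ 1.7015e+6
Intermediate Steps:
-3199 + (R(0, -43) - 1832)*(185 - 1116) = -3199 + (-40/(-43) - 1832)*(185 - 1116) = -3199 + (-40*(-1/43) - 1832)*(-931) = -3199 + (40/43 - 1832)*(-931) = -3199 - 78736/43*(-931) = -3199 + 73303216/43 = 73165659/43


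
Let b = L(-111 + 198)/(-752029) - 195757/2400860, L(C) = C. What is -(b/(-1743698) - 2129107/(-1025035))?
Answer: -121873000031946252754289/58674405641155548992440 ≈ -2.0771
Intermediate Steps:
b = -147423815773/1805516344940 (b = (-111 + 198)/(-752029) - 195757/2400860 = 87*(-1/752029) - 195757*1/2400860 = -87/752029 - 195757/2400860 = -147423815773/1805516344940 ≈ -0.081652)
-(b/(-1743698) - 2129107/(-1025035)) = -(-147423815773/1805516344940/(-1743698) - 2129107/(-1025035)) = -(-147423815773/1805516344940*(-1/1743698) - 2129107*(-1/1025035)) = -(147423815773/3148275239639188120 + 2129107/1025035) = -1*121873000031946252754289/58674405641155548992440 = -121873000031946252754289/58674405641155548992440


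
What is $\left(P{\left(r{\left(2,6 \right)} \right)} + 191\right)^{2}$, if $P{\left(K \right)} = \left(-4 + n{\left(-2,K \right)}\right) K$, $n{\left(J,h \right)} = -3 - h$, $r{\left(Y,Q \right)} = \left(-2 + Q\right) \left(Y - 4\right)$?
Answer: $33489$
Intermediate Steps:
$r{\left(Y,Q \right)} = \left(-4 + Y\right) \left(-2 + Q\right)$ ($r{\left(Y,Q \right)} = \left(-2 + Q\right) \left(-4 + Y\right) = \left(-4 + Y\right) \left(-2 + Q\right)$)
$P{\left(K \right)} = K \left(-7 - K\right)$ ($P{\left(K \right)} = \left(-4 - \left(3 + K\right)\right) K = \left(-7 - K\right) K = K \left(-7 - K\right)$)
$\left(P{\left(r{\left(2,6 \right)} \right)} + 191\right)^{2} = \left(- \left(8 - 24 - 4 + 6 \cdot 2\right) \left(7 + \left(8 - 24 - 4 + 6 \cdot 2\right)\right) + 191\right)^{2} = \left(- \left(8 - 24 - 4 + 12\right) \left(7 + \left(8 - 24 - 4 + 12\right)\right) + 191\right)^{2} = \left(\left(-1\right) \left(-8\right) \left(7 - 8\right) + 191\right)^{2} = \left(\left(-1\right) \left(-8\right) \left(-1\right) + 191\right)^{2} = \left(-8 + 191\right)^{2} = 183^{2} = 33489$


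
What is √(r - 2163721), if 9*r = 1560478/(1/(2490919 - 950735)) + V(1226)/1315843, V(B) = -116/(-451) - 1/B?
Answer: √1272239607404884896351278574987215582/2182691419854 ≈ 5.1676e+5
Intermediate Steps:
V(B) = 116/451 - 1/B (V(B) = -116*(-1/451) - 1/B = 116/451 - 1/B)
r = 1748643767194154392688101/6548074259562 (r = (1560478/(1/(2490919 - 950735)) + (116/451 - 1/1226)/1315843)/9 = (1560478/(1/1540184) + (116/451 - 1*1/1226)*(1/1315843))/9 = (1560478/(1/1540184) + (116/451 - 1/1226)*(1/1315843))/9 = (1560478*1540184 + (141765/552926)*(1/1315843))/9 = (2403423247952 + 141765/727563806618)/9 = (⅑)*(1748643767194154392688101/727563806618) = 1748643767194154392688101/6548074259562 ≈ 2.6705e+11)
√(r - 2163721) = √(1748643767194154392688101/6548074259562 - 2163721) = √(1748629598988369418937899/6548074259562) = √1272239607404884896351278574987215582/2182691419854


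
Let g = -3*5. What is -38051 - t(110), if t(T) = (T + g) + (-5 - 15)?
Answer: -38126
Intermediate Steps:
g = -15
t(T) = -35 + T (t(T) = (T - 15) + (-5 - 15) = (-15 + T) - 20 = -35 + T)
-38051 - t(110) = -38051 - (-35 + 110) = -38051 - 1*75 = -38051 - 75 = -38126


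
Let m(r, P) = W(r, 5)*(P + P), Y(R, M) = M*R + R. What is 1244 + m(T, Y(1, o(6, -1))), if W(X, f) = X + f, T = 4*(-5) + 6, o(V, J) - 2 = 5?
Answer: 1100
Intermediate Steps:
o(V, J) = 7 (o(V, J) = 2 + 5 = 7)
Y(R, M) = R + M*R
T = -14 (T = -20 + 6 = -14)
m(r, P) = 2*P*(5 + r) (m(r, P) = (r + 5)*(P + P) = (5 + r)*(2*P) = 2*P*(5 + r))
1244 + m(T, Y(1, o(6, -1))) = 1244 + 2*(1*(1 + 7))*(5 - 14) = 1244 + 2*(1*8)*(-9) = 1244 + 2*8*(-9) = 1244 - 144 = 1100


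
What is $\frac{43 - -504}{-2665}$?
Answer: $- \frac{547}{2665} \approx -0.20525$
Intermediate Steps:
$\frac{43 - -504}{-2665} = \left(43 + 504\right) \left(- \frac{1}{2665}\right) = 547 \left(- \frac{1}{2665}\right) = - \frac{547}{2665}$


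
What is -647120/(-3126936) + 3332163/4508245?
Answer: 1667104493371/1762124198415 ≈ 0.94608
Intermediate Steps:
-647120/(-3126936) + 3332163/4508245 = -647120*(-1/3126936) + 3332163*(1/4508245) = 80890/390867 + 3332163/4508245 = 1667104493371/1762124198415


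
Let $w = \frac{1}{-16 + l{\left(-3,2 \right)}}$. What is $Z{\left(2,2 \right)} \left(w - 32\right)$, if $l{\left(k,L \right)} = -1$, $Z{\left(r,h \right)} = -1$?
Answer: $\frac{545}{17} \approx 32.059$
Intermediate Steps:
$w = - \frac{1}{17}$ ($w = \frac{1}{-16 - 1} = \frac{1}{-17} = - \frac{1}{17} \approx -0.058824$)
$Z{\left(2,2 \right)} \left(w - 32\right) = - (- \frac{1}{17} - 32) = \left(-1\right) \left(- \frac{545}{17}\right) = \frac{545}{17}$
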